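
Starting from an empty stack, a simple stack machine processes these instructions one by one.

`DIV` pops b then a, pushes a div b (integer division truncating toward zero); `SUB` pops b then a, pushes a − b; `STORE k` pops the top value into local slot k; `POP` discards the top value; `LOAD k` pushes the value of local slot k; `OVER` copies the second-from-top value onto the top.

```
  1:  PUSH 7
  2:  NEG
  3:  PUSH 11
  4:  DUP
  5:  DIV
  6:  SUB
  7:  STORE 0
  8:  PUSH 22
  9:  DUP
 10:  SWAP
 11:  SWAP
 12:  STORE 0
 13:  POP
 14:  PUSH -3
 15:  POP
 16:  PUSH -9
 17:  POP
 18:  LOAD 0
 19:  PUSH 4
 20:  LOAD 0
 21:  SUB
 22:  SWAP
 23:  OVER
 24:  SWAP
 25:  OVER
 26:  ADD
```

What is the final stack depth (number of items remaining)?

3

PUSH 7   [7]
NEG      [-7]
PUSH 11  [-7, 11]
DUP      [-7, 11, 11]
DIV      [-7, 1]
SUB      [-8]
STORE 0  []
PUSH 22  [22]
DUP      [22, 22]
SWAP     [22, 22]
SWAP     [22, 22]
STORE 0  [22]
POP      []
PUSH -3  [-3]
POP      []
PUSH -9  [-9]
POP      []
LOAD 0   [22]
PUSH 4   [22, 4]
LOAD 0   [22, 4, 22]
SUB      [22, -18]
SWAP     [-18, 22]
OVER     [-18, 22, -18]
SWAP     [-18, -18, 22]
OVER     [-18, -18, 22, -18]
ADD      [-18, -18, 4]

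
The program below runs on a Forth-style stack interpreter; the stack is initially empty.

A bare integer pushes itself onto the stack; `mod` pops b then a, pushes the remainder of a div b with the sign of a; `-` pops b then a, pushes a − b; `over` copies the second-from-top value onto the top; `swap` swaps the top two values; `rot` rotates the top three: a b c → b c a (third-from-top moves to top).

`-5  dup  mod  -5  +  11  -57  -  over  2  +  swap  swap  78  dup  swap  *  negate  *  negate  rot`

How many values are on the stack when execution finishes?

-5     : -5
dup    : -5 -5
mod    : 0
-5     : 0 -5
+      : -5
11     : -5 11
-57    : -5 11 -57
-      : -5 68
over   : -5 68 -5
2      : -5 68 -5 2
+      : -5 68 -3
swap   : -5 -3 68
swap   : -5 68 -3
78     : -5 68 -3 78
dup    : -5 68 -3 78 78
swap   : -5 68 -3 78 78
*      : -5 68 -3 6084
negate : -5 68 -3 -6084
*      : -5 68 18252
negate : -5 68 -18252
rot    : 68 -18252 -5

3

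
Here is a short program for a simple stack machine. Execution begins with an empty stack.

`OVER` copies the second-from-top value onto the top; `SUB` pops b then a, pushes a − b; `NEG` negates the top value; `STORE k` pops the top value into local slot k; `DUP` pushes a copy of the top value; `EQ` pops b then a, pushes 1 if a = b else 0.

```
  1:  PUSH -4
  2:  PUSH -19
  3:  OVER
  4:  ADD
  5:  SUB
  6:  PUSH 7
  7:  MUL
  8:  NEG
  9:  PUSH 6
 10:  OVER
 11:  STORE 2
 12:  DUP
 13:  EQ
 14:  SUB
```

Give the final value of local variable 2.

PUSH -4  → -4
PUSH -19 → -4 -19
OVER     → -4 -19 -4
ADD      → -4 -23
SUB      → 19
PUSH 7   → 19 7
MUL      → 133
NEG      → -133
PUSH 6   → -133 6
OVER     → -133 6 -133
STORE 2  → -133 6
DUP      → -133 6 6
EQ       → -133 1
SUB      → -134

-133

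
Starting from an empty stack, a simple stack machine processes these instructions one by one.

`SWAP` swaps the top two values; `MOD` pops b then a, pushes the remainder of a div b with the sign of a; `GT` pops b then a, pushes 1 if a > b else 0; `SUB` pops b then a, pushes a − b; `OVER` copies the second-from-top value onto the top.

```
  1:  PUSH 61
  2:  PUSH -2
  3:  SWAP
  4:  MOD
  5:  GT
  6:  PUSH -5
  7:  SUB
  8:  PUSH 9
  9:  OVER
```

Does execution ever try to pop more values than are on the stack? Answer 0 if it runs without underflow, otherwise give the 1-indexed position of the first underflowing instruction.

PUSH 61 → [61]
PUSH -2 → [61, -2]
SWAP    → [-2, 61]
MOD     → [-2]
GT  — needs 2 operands, stack has 1 → underflow

5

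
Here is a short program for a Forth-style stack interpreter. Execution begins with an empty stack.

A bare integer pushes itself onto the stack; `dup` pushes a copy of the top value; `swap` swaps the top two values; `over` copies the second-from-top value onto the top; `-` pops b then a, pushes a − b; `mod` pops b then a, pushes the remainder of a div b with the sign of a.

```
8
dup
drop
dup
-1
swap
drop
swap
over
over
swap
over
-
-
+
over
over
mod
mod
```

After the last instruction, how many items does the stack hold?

8     [8]
dup   [8, 8]
drop  [8]
dup   [8, 8]
-1    [8, 8, -1]
swap  [8, -1, 8]
drop  [8, -1]
swap  [-1, 8]
over  [-1, 8, -1]
over  [-1, 8, -1, 8]
swap  [-1, 8, 8, -1]
over  [-1, 8, 8, -1, 8]
-     [-1, 8, 8, -9]
-     [-1, 8, 17]
+     [-1, 25]
over  [-1, 25, -1]
over  [-1, 25, -1, 25]
mod   [-1, 25, -1]
mod   [-1, 0]

2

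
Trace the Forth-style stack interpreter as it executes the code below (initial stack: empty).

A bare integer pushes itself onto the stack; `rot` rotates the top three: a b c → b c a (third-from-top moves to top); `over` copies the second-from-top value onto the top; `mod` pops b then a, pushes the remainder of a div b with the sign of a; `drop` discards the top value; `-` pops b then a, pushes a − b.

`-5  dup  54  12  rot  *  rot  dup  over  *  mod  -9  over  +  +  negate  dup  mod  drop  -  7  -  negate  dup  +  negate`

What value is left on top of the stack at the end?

-5     -> -5
dup    -> -5 -5
54     -> -5 -5 54
12     -> -5 -5 54 12
rot    -> -5 54 12 -5
*      -> -5 54 -60
rot    -> 54 -60 -5
dup    -> 54 -60 -5 -5
over   -> 54 -60 -5 -5 -5
*      -> 54 -60 -5 25
mod    -> 54 -60 -5
-9     -> 54 -60 -5 -9
over   -> 54 -60 -5 -9 -5
+      -> 54 -60 -5 -14
+      -> 54 -60 -19
negate -> 54 -60 19
dup    -> 54 -60 19 19
mod    -> 54 -60 0
drop   -> 54 -60
-      -> 114
7      -> 114 7
-      -> 107
negate -> -107
dup    -> -107 -107
+      -> -214
negate -> 214

214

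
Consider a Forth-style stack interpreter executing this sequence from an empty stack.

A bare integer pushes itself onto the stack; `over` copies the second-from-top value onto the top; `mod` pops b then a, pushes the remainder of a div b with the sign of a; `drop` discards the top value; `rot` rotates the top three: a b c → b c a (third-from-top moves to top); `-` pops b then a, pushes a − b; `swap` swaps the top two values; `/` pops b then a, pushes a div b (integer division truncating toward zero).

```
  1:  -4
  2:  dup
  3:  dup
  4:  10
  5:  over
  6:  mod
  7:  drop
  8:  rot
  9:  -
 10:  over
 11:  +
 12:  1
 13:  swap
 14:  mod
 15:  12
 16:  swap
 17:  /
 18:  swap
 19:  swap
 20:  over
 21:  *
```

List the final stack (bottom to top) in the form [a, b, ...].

-4   -> -4
dup  -> -4 -4
dup  -> -4 -4 -4
10   -> -4 -4 -4 10
over -> -4 -4 -4 10 -4
mod  -> -4 -4 -4 2
drop -> -4 -4 -4
rot  -> -4 -4 -4
-    -> -4 0
over -> -4 0 -4
+    -> -4 -4
1    -> -4 -4 1
swap -> -4 1 -4
mod  -> -4 1
12   -> -4 1 12
swap -> -4 12 1
/    -> -4 12
swap -> 12 -4
swap -> -4 12
over -> -4 12 -4
*    -> -4 -48

[-4, -48]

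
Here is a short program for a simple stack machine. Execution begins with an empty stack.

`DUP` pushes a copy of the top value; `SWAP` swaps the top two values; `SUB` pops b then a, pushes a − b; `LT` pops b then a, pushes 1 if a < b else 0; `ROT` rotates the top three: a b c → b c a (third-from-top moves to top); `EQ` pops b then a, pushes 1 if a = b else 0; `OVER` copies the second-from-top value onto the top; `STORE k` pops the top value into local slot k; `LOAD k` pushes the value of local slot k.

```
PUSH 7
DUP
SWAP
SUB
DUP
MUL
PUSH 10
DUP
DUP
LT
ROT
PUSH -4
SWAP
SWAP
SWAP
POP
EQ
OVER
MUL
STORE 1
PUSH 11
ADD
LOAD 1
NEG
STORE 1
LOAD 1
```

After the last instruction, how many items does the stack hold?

2

PUSH 7  -> [7]
DUP     -> [7, 7]
SWAP    -> [7, 7]
SUB     -> [0]
DUP     -> [0, 0]
MUL     -> [0]
PUSH 10 -> [0, 10]
DUP     -> [0, 10, 10]
DUP     -> [0, 10, 10, 10]
LT      -> [0, 10, 0]
ROT     -> [10, 0, 0]
PUSH -4 -> [10, 0, 0, -4]
SWAP    -> [10, 0, -4, 0]
SWAP    -> [10, 0, 0, -4]
SWAP    -> [10, 0, -4, 0]
POP     -> [10, 0, -4]
EQ      -> [10, 0]
OVER    -> [10, 0, 10]
MUL     -> [10, 0]
STORE 1 -> [10]
PUSH 11 -> [10, 11]
ADD     -> [21]
LOAD 1  -> [21, 0]
NEG     -> [21, 0]
STORE 1 -> [21]
LOAD 1  -> [21, 0]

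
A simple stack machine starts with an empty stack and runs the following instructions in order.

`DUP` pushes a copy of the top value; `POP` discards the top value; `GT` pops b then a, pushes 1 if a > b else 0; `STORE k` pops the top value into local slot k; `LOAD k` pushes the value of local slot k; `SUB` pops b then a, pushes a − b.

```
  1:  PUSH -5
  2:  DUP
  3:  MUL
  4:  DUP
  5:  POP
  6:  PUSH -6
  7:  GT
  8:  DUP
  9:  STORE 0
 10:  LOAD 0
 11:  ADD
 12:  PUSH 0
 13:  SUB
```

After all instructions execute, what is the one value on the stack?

PUSH -5 → -5
DUP     → -5 -5
MUL     → 25
DUP     → 25 25
POP     → 25
PUSH -6 → 25 -6
GT      → 1
DUP     → 1 1
STORE 0 → 1
LOAD 0  → 1 1
ADD     → 2
PUSH 0  → 2 0
SUB     → 2

2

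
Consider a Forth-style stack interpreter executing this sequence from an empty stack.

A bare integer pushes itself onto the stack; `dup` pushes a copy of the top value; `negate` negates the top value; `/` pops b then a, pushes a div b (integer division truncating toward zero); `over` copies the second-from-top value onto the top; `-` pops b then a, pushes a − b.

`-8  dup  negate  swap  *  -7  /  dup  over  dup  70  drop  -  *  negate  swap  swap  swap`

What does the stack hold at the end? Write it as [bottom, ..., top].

[0, 9]

-8     : [-8]
dup    : [-8, -8]
negate : [-8, 8]
swap   : [8, -8]
*      : [-64]
-7     : [-64, -7]
/      : [9]
dup    : [9, 9]
over   : [9, 9, 9]
dup    : [9, 9, 9, 9]
70     : [9, 9, 9, 9, 70]
drop   : [9, 9, 9, 9]
-      : [9, 9, 0]
*      : [9, 0]
negate : [9, 0]
swap   : [0, 9]
swap   : [9, 0]
swap   : [0, 9]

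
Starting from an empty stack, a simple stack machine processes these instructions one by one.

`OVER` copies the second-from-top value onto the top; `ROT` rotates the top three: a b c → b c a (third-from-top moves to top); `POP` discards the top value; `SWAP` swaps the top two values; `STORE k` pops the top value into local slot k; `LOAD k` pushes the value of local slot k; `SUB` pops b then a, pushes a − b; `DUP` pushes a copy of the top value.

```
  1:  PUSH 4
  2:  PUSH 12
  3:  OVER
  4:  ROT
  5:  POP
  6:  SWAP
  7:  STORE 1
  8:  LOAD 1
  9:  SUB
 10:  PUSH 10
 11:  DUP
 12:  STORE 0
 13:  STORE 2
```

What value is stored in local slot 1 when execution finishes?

PUSH 4  : 4
PUSH 12 : 4 12
OVER    : 4 12 4
ROT     : 12 4 4
POP     : 12 4
SWAP    : 4 12
STORE 1 : 4
LOAD 1  : 4 12
SUB     : -8
PUSH 10 : -8 10
DUP     : -8 10 10
STORE 0 : -8 10
STORE 2 : -8

12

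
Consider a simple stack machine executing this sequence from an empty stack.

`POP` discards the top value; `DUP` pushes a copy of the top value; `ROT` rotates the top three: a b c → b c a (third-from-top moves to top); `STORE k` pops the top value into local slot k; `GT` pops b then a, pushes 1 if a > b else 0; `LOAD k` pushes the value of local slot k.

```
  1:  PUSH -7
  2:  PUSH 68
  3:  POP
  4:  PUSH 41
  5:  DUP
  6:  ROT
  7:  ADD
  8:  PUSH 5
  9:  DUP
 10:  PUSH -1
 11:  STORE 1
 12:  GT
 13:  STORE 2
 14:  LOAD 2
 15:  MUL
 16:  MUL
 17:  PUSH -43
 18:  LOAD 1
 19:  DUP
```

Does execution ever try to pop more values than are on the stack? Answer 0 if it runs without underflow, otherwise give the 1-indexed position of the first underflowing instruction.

PUSH -7  -> [-7]
PUSH 68  -> [-7, 68]
POP      -> [-7]
PUSH 41  -> [-7, 41]
DUP      -> [-7, 41, 41]
ROT      -> [41, 41, -7]
ADD      -> [41, 34]
PUSH 5   -> [41, 34, 5]
DUP      -> [41, 34, 5, 5]
PUSH -1  -> [41, 34, 5, 5, -1]
STORE 1  -> [41, 34, 5, 5]
GT       -> [41, 34, 0]
STORE 2  -> [41, 34]
LOAD 2   -> [41, 34, 0]
MUL      -> [41, 0]
MUL      -> [0]
PUSH -43 -> [0, -43]
LOAD 1   -> [0, -43, -1]
DUP      -> [0, -43, -1, -1]

0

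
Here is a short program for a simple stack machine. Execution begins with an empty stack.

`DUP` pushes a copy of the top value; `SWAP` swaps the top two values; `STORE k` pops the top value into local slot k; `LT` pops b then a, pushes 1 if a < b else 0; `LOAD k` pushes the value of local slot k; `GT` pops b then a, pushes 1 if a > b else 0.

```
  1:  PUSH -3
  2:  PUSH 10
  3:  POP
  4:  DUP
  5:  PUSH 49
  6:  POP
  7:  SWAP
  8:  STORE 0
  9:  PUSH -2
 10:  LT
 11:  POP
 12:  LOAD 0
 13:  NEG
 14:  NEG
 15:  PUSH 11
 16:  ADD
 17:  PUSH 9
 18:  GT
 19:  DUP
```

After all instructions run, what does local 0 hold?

-3

PUSH -3 : -3
PUSH 10 : -3 10
POP     : -3
DUP     : -3 -3
PUSH 49 : -3 -3 49
POP     : -3 -3
SWAP    : -3 -3
STORE 0 : -3
PUSH -2 : -3 -2
LT      : 1
POP     : (empty)
LOAD 0  : -3
NEG     : 3
NEG     : -3
PUSH 11 : -3 11
ADD     : 8
PUSH 9  : 8 9
GT      : 0
DUP     : 0 0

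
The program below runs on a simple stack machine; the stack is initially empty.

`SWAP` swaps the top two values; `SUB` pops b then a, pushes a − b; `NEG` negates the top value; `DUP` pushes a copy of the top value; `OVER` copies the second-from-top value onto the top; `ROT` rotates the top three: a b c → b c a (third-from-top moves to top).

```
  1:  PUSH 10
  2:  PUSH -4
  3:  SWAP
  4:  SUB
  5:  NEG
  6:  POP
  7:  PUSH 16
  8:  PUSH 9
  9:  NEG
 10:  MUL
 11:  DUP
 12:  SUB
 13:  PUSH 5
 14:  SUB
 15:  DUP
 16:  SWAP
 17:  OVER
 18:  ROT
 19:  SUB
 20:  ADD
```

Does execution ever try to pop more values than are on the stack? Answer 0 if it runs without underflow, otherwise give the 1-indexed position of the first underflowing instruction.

0

PUSH 10 : 10
PUSH -4 : 10 -4
SWAP    : -4 10
SUB     : -14
NEG     : 14
POP     : (empty)
PUSH 16 : 16
PUSH 9  : 16 9
NEG     : 16 -9
MUL     : -144
DUP     : -144 -144
SUB     : 0
PUSH 5  : 0 5
SUB     : -5
DUP     : -5 -5
SWAP    : -5 -5
OVER    : -5 -5 -5
ROT     : -5 -5 -5
SUB     : -5 0
ADD     : -5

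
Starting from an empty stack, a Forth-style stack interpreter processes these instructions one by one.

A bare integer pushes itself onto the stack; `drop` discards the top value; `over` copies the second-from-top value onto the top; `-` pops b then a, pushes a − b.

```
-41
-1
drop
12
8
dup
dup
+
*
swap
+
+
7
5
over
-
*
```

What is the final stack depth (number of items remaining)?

2

-41   -41
-1    -41 -1
drop  -41
12    -41 12
8     -41 12 8
dup   -41 12 8 8
dup   -41 12 8 8 8
+     -41 12 8 16
*     -41 12 128
swap  -41 128 12
+     -41 140
+     99
7     99 7
5     99 7 5
over  99 7 5 7
-     99 7 -2
*     99 -14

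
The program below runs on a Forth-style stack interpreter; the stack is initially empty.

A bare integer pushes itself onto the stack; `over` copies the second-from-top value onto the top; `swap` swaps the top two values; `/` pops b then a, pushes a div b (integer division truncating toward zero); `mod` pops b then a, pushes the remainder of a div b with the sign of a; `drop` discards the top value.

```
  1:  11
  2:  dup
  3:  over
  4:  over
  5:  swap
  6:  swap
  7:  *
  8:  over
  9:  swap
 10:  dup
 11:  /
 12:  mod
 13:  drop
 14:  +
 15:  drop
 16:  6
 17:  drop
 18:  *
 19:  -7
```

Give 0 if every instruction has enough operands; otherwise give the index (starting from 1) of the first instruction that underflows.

11   -> 11
dup  -> 11 11
over -> 11 11 11
over -> 11 11 11 11
swap -> 11 11 11 11
swap -> 11 11 11 11
*    -> 11 11 121
over -> 11 11 121 11
swap -> 11 11 11 121
dup  -> 11 11 11 121 121
/    -> 11 11 11 1
mod  -> 11 11 0
drop -> 11 11
+    -> 22
drop -> (empty)
6    -> 6
drop -> (empty)
*  — needs 2 operands, stack has 0 → underflow

18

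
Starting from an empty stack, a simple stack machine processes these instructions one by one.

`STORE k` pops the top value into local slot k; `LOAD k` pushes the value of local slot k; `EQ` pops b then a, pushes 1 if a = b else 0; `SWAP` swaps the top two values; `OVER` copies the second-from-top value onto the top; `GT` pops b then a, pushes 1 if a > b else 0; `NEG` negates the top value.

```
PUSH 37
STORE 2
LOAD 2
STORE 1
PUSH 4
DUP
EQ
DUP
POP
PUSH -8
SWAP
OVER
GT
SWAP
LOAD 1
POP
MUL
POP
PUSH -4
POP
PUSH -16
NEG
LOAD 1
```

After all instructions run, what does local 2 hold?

PUSH 37  -> 37
STORE 2  -> (empty)
LOAD 2   -> 37
STORE 1  -> (empty)
PUSH 4   -> 4
DUP      -> 4 4
EQ       -> 1
DUP      -> 1 1
POP      -> 1
PUSH -8  -> 1 -8
SWAP     -> -8 1
OVER     -> -8 1 -8
GT       -> -8 1
SWAP     -> 1 -8
LOAD 1   -> 1 -8 37
POP      -> 1 -8
MUL      -> -8
POP      -> (empty)
PUSH -4  -> -4
POP      -> (empty)
PUSH -16 -> -16
NEG      -> 16
LOAD 1   -> 16 37

37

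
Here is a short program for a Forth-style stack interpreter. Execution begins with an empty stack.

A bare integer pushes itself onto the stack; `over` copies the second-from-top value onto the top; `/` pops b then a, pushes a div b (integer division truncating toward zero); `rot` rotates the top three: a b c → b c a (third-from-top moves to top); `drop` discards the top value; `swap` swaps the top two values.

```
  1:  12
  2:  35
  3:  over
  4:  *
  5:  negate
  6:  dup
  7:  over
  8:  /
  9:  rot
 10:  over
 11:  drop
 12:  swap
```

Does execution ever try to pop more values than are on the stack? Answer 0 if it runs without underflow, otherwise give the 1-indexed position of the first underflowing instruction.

12     → 12
35     → 12 35
over   → 12 35 12
*      → 12 420
negate → 12 -420
dup    → 12 -420 -420
over   → 12 -420 -420 -420
/      → 12 -420 1
rot    → -420 1 12
over   → -420 1 12 1
drop   → -420 1 12
swap   → -420 12 1

0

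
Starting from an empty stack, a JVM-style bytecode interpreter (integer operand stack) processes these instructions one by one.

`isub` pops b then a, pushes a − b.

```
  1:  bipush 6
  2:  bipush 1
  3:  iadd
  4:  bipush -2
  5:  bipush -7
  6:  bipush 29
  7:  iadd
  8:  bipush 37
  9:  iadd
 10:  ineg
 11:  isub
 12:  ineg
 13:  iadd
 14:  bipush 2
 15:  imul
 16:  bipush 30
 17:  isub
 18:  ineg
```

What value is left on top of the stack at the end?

bipush 6  : [6]
bipush 1  : [6, 1]
iadd      : [7]
bipush -2 : [7, -2]
bipush -7 : [7, -2, -7]
bipush 29 : [7, -2, -7, 29]
iadd      : [7, -2, 22]
bipush 37 : [7, -2, 22, 37]
iadd      : [7, -2, 59]
ineg      : [7, -2, -59]
isub      : [7, 57]
ineg      : [7, -57]
iadd      : [-50]
bipush 2  : [-50, 2]
imul      : [-100]
bipush 30 : [-100, 30]
isub      : [-130]
ineg      : [130]

130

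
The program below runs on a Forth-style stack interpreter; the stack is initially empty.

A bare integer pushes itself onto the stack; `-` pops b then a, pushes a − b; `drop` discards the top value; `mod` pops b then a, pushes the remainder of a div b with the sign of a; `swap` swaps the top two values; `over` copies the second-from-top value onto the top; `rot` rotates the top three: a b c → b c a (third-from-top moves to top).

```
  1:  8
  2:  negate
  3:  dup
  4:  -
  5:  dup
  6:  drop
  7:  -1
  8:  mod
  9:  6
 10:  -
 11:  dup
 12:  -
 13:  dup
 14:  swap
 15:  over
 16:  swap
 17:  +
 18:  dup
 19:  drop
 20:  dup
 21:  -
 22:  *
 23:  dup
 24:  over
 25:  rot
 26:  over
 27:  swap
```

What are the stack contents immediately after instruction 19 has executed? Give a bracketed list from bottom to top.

8      -> 8
negate -> -8
dup    -> -8 -8
-      -> 0
dup    -> 0 0
drop   -> 0
-1     -> 0 -1
mod    -> 0
6      -> 0 6
-      -> -6
dup    -> -6 -6
-      -> 0
dup    -> 0 0
swap   -> 0 0
over   -> 0 0 0
swap   -> 0 0 0
+      -> 0 0
dup    -> 0 0 0
drop   -> 0 0

[0, 0]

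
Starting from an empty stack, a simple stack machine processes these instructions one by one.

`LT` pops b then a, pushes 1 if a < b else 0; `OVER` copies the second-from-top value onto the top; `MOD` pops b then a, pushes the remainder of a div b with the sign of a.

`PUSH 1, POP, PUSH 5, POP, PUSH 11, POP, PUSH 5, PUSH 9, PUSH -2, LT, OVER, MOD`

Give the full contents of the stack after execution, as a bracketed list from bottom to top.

PUSH 1  -> [1]
POP     -> []
PUSH 5  -> [5]
POP     -> []
PUSH 11 -> [11]
POP     -> []
PUSH 5  -> [5]
PUSH 9  -> [5, 9]
PUSH -2 -> [5, 9, -2]
LT      -> [5, 0]
OVER    -> [5, 0, 5]
MOD     -> [5, 0]

[5, 0]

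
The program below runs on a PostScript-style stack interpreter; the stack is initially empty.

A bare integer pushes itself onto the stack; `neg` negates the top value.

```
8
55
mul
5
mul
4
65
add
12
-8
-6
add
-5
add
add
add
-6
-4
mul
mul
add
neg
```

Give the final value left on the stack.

8   -> [8]
55  -> [8, 55]
mul -> [440]
5   -> [440, 5]
mul -> [2200]
4   -> [2200, 4]
65  -> [2200, 4, 65]
add -> [2200, 69]
12  -> [2200, 69, 12]
-8  -> [2200, 69, 12, -8]
-6  -> [2200, 69, 12, -8, -6]
add -> [2200, 69, 12, -14]
-5  -> [2200, 69, 12, -14, -5]
add -> [2200, 69, 12, -19]
add -> [2200, 69, -7]
add -> [2200, 62]
-6  -> [2200, 62, -6]
-4  -> [2200, 62, -6, -4]
mul -> [2200, 62, 24]
mul -> [2200, 1488]
add -> [3688]
neg -> [-3688]

-3688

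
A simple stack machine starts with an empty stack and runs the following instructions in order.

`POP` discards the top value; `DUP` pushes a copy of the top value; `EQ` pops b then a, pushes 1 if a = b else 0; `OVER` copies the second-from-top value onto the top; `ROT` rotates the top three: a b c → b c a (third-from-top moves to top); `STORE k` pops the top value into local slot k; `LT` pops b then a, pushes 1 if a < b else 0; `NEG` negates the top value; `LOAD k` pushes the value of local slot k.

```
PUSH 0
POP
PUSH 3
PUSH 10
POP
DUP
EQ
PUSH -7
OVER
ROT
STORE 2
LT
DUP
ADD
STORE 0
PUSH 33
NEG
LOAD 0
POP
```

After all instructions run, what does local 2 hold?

1

PUSH 0  → 0
POP     → (empty)
PUSH 3  → 3
PUSH 10 → 3 10
POP     → 3
DUP     → 3 3
EQ      → 1
PUSH -7 → 1 -7
OVER    → 1 -7 1
ROT     → -7 1 1
STORE 2 → -7 1
LT      → 1
DUP     → 1 1
ADD     → 2
STORE 0 → (empty)
PUSH 33 → 33
NEG     → -33
LOAD 0  → -33 2
POP     → -33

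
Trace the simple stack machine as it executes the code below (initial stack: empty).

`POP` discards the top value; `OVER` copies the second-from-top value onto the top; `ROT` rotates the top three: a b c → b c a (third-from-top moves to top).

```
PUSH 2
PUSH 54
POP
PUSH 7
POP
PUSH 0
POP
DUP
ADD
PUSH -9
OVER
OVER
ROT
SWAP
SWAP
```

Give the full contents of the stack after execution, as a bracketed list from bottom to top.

PUSH 2   [2]
PUSH 54  [2, 54]
POP      [2]
PUSH 7   [2, 7]
POP      [2]
PUSH 0   [2, 0]
POP      [2]
DUP      [2, 2]
ADD      [4]
PUSH -9  [4, -9]
OVER     [4, -9, 4]
OVER     [4, -9, 4, -9]
ROT      [4, 4, -9, -9]
SWAP     [4, 4, -9, -9]
SWAP     [4, 4, -9, -9]

[4, 4, -9, -9]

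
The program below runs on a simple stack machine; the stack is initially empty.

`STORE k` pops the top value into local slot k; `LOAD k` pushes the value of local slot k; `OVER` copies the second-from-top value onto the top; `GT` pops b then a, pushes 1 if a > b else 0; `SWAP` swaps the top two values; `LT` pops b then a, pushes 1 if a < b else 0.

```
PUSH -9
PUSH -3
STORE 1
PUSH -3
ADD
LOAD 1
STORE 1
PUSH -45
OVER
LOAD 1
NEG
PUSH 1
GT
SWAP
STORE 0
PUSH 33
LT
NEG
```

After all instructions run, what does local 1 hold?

-3

PUSH -9  → -9
PUSH -3  → -9 -3
STORE 1  → -9
PUSH -3  → -9 -3
ADD      → -12
LOAD 1   → -12 -3
STORE 1  → -12
PUSH -45 → -12 -45
OVER     → -12 -45 -12
LOAD 1   → -12 -45 -12 -3
NEG      → -12 -45 -12 3
PUSH 1   → -12 -45 -12 3 1
GT       → -12 -45 -12 1
SWAP     → -12 -45 1 -12
STORE 0  → -12 -45 1
PUSH 33  → -12 -45 1 33
LT       → -12 -45 1
NEG      → -12 -45 -1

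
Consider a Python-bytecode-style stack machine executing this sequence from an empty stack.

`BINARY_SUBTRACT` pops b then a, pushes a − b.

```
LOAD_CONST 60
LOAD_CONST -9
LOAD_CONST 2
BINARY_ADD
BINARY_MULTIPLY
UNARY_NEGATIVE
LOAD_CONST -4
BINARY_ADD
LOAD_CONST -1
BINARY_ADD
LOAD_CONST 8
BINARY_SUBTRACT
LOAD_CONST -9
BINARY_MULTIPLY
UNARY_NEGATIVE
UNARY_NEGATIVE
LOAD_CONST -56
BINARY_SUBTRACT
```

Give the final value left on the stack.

LOAD_CONST 60   : [60]
LOAD_CONST -9   : [60, -9]
LOAD_CONST 2    : [60, -9, 2]
BINARY_ADD      : [60, -7]
BINARY_MULTIPLY : [-420]
UNARY_NEGATIVE  : [420]
LOAD_CONST -4   : [420, -4]
BINARY_ADD      : [416]
LOAD_CONST -1   : [416, -1]
BINARY_ADD      : [415]
LOAD_CONST 8    : [415, 8]
BINARY_SUBTRACT : [407]
LOAD_CONST -9   : [407, -9]
BINARY_MULTIPLY : [-3663]
UNARY_NEGATIVE  : [3663]
UNARY_NEGATIVE  : [-3663]
LOAD_CONST -56  : [-3663, -56]
BINARY_SUBTRACT : [-3607]

-3607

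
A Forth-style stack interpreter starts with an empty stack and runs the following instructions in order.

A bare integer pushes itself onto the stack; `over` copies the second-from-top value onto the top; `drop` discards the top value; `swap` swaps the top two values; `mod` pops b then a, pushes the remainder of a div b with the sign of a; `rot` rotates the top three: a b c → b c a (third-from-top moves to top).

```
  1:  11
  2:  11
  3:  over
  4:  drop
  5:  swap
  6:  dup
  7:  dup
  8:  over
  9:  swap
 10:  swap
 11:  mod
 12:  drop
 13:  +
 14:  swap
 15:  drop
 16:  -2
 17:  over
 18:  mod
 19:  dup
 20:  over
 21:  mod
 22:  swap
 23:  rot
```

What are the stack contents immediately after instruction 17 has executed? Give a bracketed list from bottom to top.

11   -> 11
11   -> 11 11
over -> 11 11 11
drop -> 11 11
swap -> 11 11
dup  -> 11 11 11
dup  -> 11 11 11 11
over -> 11 11 11 11 11
swap -> 11 11 11 11 11
swap -> 11 11 11 11 11
mod  -> 11 11 11 0
drop -> 11 11 11
+    -> 11 22
swap -> 22 11
drop -> 22
-2   -> 22 -2
over -> 22 -2 22

[22, -2, 22]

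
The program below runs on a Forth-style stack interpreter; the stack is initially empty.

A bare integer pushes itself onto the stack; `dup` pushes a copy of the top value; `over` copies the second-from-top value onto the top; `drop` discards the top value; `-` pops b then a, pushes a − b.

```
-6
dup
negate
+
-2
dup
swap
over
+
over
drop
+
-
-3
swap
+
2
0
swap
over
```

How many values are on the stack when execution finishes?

4

-6     -> -6
dup    -> -6 -6
negate -> -6 6
+      -> 0
-2     -> 0 -2
dup    -> 0 -2 -2
swap   -> 0 -2 -2
over   -> 0 -2 -2 -2
+      -> 0 -2 -4
over   -> 0 -2 -4 -2
drop   -> 0 -2 -4
+      -> 0 -6
-      -> 6
-3     -> 6 -3
swap   -> -3 6
+      -> 3
2      -> 3 2
0      -> 3 2 0
swap   -> 3 0 2
over   -> 3 0 2 0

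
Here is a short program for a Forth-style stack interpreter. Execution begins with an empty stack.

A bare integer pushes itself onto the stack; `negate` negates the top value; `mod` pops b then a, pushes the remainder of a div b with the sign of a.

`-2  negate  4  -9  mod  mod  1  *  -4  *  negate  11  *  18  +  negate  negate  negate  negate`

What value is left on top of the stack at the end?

106

-2     → -2
negate → 2
4      → 2 4
-9     → 2 4 -9
mod    → 2 4
mod    → 2
1      → 2 1
*      → 2
-4     → 2 -4
*      → -8
negate → 8
11     → 8 11
*      → 88
18     → 88 18
+      → 106
negate → -106
negate → 106
negate → -106
negate → 106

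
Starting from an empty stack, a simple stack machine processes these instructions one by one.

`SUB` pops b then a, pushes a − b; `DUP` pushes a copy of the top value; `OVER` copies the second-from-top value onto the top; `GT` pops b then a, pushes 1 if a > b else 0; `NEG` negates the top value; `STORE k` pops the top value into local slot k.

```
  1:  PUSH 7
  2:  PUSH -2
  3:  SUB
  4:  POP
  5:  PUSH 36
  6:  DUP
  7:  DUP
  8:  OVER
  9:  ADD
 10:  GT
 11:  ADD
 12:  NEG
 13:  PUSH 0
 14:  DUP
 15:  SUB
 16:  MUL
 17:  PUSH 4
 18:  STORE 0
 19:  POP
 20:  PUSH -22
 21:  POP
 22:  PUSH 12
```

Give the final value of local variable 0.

PUSH 7   -> 7
PUSH -2  -> 7 -2
SUB      -> 9
POP      -> (empty)
PUSH 36  -> 36
DUP      -> 36 36
DUP      -> 36 36 36
OVER     -> 36 36 36 36
ADD      -> 36 36 72
GT       -> 36 0
ADD      -> 36
NEG      -> -36
PUSH 0   -> -36 0
DUP      -> -36 0 0
SUB      -> -36 0
MUL      -> 0
PUSH 4   -> 0 4
STORE 0  -> 0
POP      -> (empty)
PUSH -22 -> -22
POP      -> (empty)
PUSH 12  -> 12

4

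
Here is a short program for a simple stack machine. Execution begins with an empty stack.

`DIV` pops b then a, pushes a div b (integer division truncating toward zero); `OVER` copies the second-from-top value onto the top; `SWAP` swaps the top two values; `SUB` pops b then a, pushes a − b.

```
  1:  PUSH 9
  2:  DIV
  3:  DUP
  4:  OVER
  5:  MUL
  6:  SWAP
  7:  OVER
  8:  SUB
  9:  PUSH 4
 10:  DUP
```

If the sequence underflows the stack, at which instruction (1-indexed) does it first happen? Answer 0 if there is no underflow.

PUSH 9 -> 9
DIV  — needs 2 operands, stack has 1 → underflow

2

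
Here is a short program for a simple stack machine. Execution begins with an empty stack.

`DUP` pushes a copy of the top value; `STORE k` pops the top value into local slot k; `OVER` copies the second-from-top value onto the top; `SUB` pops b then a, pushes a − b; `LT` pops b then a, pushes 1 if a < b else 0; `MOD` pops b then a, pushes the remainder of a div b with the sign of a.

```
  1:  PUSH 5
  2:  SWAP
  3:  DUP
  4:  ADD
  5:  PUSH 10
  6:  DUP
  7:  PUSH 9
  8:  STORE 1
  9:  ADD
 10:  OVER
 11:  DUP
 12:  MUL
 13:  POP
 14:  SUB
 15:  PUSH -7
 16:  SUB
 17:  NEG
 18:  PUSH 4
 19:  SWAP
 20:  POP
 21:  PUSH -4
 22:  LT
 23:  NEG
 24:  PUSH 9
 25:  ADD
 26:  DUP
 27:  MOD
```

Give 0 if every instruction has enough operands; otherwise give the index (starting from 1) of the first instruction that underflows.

2

PUSH 5 : [5]
SWAP  — needs 2 operands, stack has 1 → underflow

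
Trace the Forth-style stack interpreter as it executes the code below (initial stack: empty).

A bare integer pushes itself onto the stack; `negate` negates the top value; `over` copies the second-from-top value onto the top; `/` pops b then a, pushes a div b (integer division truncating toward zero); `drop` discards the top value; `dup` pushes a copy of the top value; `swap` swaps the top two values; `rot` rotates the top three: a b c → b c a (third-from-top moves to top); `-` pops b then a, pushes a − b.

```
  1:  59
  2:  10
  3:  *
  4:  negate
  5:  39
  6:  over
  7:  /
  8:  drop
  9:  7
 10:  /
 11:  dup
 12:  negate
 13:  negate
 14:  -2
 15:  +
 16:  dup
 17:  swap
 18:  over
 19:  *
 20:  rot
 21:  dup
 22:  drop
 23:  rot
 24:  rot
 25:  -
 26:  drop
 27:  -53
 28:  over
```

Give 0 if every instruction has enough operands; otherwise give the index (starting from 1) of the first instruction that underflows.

0

59     → [59]
10     → [59, 10]
*      → [590]
negate → [-590]
39     → [-590, 39]
over   → [-590, 39, -590]
/      → [-590, 0]
drop   → [-590]
7      → [-590, 7]
/      → [-84]
dup    → [-84, -84]
negate → [-84, 84]
negate → [-84, -84]
-2     → [-84, -84, -2]
+      → [-84, -86]
dup    → [-84, -86, -86]
swap   → [-84, -86, -86]
over   → [-84, -86, -86, -86]
*      → [-84, -86, 7396]
rot    → [-86, 7396, -84]
dup    → [-86, 7396, -84, -84]
drop   → [-86, 7396, -84]
rot    → [7396, -84, -86]
rot    → [-84, -86, 7396]
-      → [-84, -7482]
drop   → [-84]
-53    → [-84, -53]
over   → [-84, -53, -84]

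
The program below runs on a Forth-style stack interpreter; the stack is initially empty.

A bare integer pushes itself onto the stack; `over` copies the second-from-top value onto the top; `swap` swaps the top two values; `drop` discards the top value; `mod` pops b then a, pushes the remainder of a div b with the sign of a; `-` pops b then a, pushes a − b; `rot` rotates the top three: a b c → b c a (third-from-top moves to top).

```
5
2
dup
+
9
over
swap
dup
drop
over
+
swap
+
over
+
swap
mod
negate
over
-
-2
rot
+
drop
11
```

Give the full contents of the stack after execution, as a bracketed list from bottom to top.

5      : 5
2      : 5 2
dup    : 5 2 2
+      : 5 4
9      : 5 4 9
over   : 5 4 9 4
swap   : 5 4 4 9
dup    : 5 4 4 9 9
drop   : 5 4 4 9
over   : 5 4 4 9 4
+      : 5 4 4 13
swap   : 5 4 13 4
+      : 5 4 17
over   : 5 4 17 4
+      : 5 4 21
swap   : 5 21 4
mod    : 5 1
negate : 5 -1
over   : 5 -1 5
-      : 5 -6
-2     : 5 -6 -2
rot    : -6 -2 5
+      : -6 3
drop   : -6
11     : -6 11

[-6, 11]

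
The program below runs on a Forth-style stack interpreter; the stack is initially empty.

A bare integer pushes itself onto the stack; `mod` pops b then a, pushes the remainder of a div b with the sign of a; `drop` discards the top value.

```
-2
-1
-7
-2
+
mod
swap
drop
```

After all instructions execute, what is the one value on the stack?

-2    [-2]
-1    [-2, -1]
-7    [-2, -1, -7]
-2    [-2, -1, -7, -2]
+     [-2, -1, -9]
mod   [-2, -1]
swap  [-1, -2]
drop  [-1]

-1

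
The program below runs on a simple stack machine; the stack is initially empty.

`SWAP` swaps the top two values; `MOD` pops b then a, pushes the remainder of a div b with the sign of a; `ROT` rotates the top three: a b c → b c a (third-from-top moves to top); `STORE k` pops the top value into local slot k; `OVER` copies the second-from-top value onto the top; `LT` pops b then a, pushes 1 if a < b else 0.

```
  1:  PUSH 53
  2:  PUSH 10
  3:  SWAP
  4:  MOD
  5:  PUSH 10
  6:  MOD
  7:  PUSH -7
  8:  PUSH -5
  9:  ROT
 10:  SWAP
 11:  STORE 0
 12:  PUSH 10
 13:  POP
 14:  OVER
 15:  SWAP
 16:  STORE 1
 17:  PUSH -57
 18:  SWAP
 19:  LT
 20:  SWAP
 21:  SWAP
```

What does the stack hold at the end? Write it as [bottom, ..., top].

PUSH 53  → 53
PUSH 10  → 53 10
SWAP     → 10 53
MOD      → 10
PUSH 10  → 10 10
MOD      → 0
PUSH -7  → 0 -7
PUSH -5  → 0 -7 -5
ROT      → -7 -5 0
SWAP     → -7 0 -5
STORE 0  → -7 0
PUSH 10  → -7 0 10
POP      → -7 0
OVER     → -7 0 -7
SWAP     → -7 -7 0
STORE 1  → -7 -7
PUSH -57 → -7 -7 -57
SWAP     → -7 -57 -7
LT       → -7 1
SWAP     → 1 -7
SWAP     → -7 1

[-7, 1]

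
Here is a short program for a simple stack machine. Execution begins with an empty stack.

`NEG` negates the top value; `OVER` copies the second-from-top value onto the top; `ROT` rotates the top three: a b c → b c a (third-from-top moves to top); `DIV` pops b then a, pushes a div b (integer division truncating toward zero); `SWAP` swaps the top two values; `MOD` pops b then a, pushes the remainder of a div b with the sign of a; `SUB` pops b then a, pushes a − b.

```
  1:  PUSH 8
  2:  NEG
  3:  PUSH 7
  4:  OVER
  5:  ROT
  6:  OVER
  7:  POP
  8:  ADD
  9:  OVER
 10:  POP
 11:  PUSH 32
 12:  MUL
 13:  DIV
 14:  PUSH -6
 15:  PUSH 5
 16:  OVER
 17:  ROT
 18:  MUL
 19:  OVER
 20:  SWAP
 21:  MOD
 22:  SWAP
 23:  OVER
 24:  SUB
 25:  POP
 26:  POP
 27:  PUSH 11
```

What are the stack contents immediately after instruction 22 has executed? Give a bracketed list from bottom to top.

PUSH 8   8
NEG      -8
PUSH 7   -8 7
OVER     -8 7 -8
ROT      7 -8 -8
OVER     7 -8 -8 -8
POP      7 -8 -8
ADD      7 -16
OVER     7 -16 7
POP      7 -16
PUSH 32  7 -16 32
MUL      7 -512
DIV      0
PUSH -6  0 -6
PUSH 5   0 -6 5
OVER     0 -6 5 -6
ROT      0 5 -6 -6
MUL      0 5 36
OVER     0 5 36 5
SWAP     0 5 5 36
MOD      0 5 5
SWAP     0 5 5

[0, 5, 5]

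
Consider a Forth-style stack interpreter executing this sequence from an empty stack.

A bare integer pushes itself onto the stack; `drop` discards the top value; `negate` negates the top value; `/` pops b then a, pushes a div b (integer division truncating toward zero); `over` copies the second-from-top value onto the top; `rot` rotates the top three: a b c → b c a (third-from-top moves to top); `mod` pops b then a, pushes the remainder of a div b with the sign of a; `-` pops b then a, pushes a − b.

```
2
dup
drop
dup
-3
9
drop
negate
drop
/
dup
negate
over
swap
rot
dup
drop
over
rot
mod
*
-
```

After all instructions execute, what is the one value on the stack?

2      → 2
dup    → 2 2
drop   → 2
dup    → 2 2
-3     → 2 2 -3
9      → 2 2 -3 9
drop   → 2 2 -3
negate → 2 2 3
drop   → 2 2
/      → 1
dup    → 1 1
negate → 1 -1
over   → 1 -1 1
swap   → 1 1 -1
rot    → 1 -1 1
dup    → 1 -1 1 1
drop   → 1 -1 1
over   → 1 -1 1 -1
rot    → 1 1 -1 -1
mod    → 1 1 0
*      → 1 0
-      → 1

1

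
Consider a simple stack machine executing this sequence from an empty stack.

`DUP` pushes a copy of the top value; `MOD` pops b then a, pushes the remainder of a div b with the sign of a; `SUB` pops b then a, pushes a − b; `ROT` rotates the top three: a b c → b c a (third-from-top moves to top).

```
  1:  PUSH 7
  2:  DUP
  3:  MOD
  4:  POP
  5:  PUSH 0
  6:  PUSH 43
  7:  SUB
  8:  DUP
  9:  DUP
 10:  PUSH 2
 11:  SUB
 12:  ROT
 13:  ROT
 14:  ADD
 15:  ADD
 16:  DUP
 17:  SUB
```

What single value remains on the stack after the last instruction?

PUSH 7  -> 7
DUP     -> 7 7
MOD     -> 0
POP     -> (empty)
PUSH 0  -> 0
PUSH 43 -> 0 43
SUB     -> -43
DUP     -> -43 -43
DUP     -> -43 -43 -43
PUSH 2  -> -43 -43 -43 2
SUB     -> -43 -43 -45
ROT     -> -43 -45 -43
ROT     -> -45 -43 -43
ADD     -> -45 -86
ADD     -> -131
DUP     -> -131 -131
SUB     -> 0

0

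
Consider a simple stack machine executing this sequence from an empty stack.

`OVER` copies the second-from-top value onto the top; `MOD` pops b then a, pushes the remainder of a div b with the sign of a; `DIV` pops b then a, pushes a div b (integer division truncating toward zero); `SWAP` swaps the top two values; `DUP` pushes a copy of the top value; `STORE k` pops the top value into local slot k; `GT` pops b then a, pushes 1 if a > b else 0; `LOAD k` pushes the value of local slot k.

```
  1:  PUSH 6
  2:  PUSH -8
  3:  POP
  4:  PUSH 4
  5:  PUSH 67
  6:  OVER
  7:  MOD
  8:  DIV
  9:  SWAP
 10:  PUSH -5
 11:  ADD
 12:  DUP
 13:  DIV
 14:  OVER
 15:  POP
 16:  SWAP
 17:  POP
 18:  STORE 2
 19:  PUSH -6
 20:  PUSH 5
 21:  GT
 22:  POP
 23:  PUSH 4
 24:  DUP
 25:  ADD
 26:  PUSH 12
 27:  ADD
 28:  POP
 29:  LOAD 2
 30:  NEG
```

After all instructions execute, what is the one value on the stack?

-1

PUSH 6   6
PUSH -8  6 -8
POP      6
PUSH 4   6 4
PUSH 67  6 4 67
OVER     6 4 67 4
MOD      6 4 3
DIV      6 1
SWAP     1 6
PUSH -5  1 6 -5
ADD      1 1
DUP      1 1 1
DIV      1 1
OVER     1 1 1
POP      1 1
SWAP     1 1
POP      1
STORE 2  (empty)
PUSH -6  -6
PUSH 5   -6 5
GT       0
POP      (empty)
PUSH 4   4
DUP      4 4
ADD      8
PUSH 12  8 12
ADD      20
POP      (empty)
LOAD 2   1
NEG      -1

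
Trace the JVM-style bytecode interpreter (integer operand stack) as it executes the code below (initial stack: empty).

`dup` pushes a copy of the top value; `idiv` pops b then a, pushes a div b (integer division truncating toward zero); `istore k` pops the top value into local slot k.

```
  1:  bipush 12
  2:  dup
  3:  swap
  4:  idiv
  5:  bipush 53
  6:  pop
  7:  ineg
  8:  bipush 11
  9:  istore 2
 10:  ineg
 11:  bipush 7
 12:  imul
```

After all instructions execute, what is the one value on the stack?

7

bipush 12 → [12]
dup       → [12, 12]
swap      → [12, 12]
idiv      → [1]
bipush 53 → [1, 53]
pop       → [1]
ineg      → [-1]
bipush 11 → [-1, 11]
istore 2  → [-1]
ineg      → [1]
bipush 7  → [1, 7]
imul      → [7]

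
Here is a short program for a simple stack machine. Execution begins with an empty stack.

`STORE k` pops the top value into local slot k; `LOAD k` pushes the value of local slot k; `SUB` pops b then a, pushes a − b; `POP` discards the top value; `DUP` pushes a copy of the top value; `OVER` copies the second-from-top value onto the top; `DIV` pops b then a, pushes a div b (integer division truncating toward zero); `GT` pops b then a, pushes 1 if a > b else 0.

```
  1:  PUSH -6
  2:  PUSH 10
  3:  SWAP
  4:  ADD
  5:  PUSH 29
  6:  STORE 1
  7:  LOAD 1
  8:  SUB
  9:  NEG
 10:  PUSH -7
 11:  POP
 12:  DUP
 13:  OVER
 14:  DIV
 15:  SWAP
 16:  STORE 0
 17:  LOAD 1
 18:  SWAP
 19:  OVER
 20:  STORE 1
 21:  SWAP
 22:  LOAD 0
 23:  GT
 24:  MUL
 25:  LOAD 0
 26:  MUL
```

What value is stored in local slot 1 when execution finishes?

29

PUSH -6 : [-6]
PUSH 10 : [-6, 10]
SWAP    : [10, -6]
ADD     : [4]
PUSH 29 : [4, 29]
STORE 1 : [4]
LOAD 1  : [4, 29]
SUB     : [-25]
NEG     : [25]
PUSH -7 : [25, -7]
POP     : [25]
DUP     : [25, 25]
OVER    : [25, 25, 25]
DIV     : [25, 1]
SWAP    : [1, 25]
STORE 0 : [1]
LOAD 1  : [1, 29]
SWAP    : [29, 1]
OVER    : [29, 1, 29]
STORE 1 : [29, 1]
SWAP    : [1, 29]
LOAD 0  : [1, 29, 25]
GT      : [1, 1]
MUL     : [1]
LOAD 0  : [1, 25]
MUL     : [25]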